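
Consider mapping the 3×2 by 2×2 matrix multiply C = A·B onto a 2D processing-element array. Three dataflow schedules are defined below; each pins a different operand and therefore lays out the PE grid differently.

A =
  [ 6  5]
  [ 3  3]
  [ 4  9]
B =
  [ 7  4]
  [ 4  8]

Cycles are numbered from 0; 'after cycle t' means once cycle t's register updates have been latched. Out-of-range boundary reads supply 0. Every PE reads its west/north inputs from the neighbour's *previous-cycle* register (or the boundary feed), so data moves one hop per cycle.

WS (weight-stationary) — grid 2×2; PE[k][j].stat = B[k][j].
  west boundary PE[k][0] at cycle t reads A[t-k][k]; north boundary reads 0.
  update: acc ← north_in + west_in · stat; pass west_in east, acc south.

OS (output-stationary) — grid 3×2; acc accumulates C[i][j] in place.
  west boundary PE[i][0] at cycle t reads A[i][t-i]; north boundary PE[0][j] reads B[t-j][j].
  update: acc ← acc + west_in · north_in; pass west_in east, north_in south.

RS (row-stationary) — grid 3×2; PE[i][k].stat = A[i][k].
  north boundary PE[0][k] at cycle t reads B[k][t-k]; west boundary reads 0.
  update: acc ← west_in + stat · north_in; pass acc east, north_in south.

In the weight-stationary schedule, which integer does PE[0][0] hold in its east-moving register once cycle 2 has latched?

register = 4

WS 2×2: PE[0][0] cycle-by-cycle (with neighbour feeds):
  step 0 · PE0,0: acc=42; fwd→6 fwd↓42
  step 1 · PE0,0: acc=21; fwd→3 fwd↓21
  step 2 · PE0,0: acc=28; fwd→4 fwd↓28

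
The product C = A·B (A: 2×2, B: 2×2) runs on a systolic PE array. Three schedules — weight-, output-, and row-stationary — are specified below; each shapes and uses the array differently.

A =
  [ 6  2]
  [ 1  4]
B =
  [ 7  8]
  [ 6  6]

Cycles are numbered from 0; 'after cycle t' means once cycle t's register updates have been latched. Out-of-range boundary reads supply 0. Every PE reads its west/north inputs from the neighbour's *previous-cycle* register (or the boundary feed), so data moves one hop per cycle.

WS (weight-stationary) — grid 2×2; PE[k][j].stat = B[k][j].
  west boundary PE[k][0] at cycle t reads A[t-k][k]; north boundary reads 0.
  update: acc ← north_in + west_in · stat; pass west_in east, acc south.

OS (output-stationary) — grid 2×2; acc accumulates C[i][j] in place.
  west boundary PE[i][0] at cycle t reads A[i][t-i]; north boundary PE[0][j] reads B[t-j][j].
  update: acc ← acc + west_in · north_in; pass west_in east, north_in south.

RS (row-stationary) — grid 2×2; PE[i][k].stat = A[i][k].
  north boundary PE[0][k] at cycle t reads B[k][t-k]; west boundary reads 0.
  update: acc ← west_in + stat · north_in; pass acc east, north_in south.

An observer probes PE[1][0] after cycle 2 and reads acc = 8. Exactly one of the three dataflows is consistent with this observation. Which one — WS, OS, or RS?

dataflow = RS

— WS: 2×2; PE[1][0] trace:
  step 0 · PE1,0: acc=0; fwd→0 fwd↓0
  step 1 · PE1,0: acc=54; fwd→2 fwd↓54
  step 2 · PE1,0: acc=31; fwd→4 fwd↓31
— OS: 2×2; PE[1][0] trace:
  step 0 · PE1,0: acc=0; fwd→0 fwd↓0
  step 1 · PE1,0: acc=7; fwd→1 fwd↓7
  step 2 · PE1,0: acc=31; fwd→4 fwd↓6
— RS: 2×2; PE[1][0] trace:
  step 0 · PE1,0: acc=0; fwd→0 fwd↓0
  step 1 · PE1,0: acc=7; fwd→7 fwd↓7
  step 2 · PE1,0: acc=8; fwd→8 fwd↓8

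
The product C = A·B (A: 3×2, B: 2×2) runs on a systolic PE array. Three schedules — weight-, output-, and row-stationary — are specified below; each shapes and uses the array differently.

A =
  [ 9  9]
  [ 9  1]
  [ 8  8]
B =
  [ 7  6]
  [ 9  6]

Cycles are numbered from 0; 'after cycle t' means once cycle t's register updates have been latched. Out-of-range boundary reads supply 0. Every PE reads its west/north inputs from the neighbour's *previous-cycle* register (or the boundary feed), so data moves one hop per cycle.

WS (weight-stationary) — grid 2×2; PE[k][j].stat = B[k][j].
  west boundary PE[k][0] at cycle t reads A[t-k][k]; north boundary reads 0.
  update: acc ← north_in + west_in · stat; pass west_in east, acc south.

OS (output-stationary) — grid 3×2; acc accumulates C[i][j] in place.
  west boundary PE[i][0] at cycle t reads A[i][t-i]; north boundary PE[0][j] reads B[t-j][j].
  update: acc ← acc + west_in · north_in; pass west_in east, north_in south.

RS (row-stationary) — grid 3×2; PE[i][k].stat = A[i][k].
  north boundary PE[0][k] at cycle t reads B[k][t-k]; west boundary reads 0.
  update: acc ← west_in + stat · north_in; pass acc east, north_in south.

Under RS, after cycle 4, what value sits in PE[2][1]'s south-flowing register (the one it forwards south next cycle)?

register = 6

RS on a 3×2 grid — tracing PE[2][1] and its feeders:
  cycle 0: PE[1][1] → acc 0, east 0, south 0
  cycle 0: PE[2][0] → acc 0, east 0, south 0
  cycle 0: PE[2][1] → acc 0, east 0, south 0
  cycle 1: PE[1][1] → acc 0, east 0, south 0
  cycle 1: PE[2][0] → acc 0, east 0, south 0
  cycle 1: PE[2][1] → acc 0, east 0, south 0
  cycle 2: PE[1][1] → acc 72, east 72, south 9
  cycle 2: PE[2][0] → acc 56, east 56, south 7
  cycle 2: PE[2][1] → acc 0, east 0, south 0
  cycle 3: PE[1][1] → acc 60, east 60, south 6
  cycle 3: PE[2][0] → acc 48, east 48, south 6
  cycle 3: PE[2][1] → acc 128, east 128, south 9
  cycle 4: PE[1][1] → acc 0, east 0, south 0
  cycle 4: PE[2][0] → acc 0, east 0, south 0
  cycle 4: PE[2][1] → acc 96, east 96, south 6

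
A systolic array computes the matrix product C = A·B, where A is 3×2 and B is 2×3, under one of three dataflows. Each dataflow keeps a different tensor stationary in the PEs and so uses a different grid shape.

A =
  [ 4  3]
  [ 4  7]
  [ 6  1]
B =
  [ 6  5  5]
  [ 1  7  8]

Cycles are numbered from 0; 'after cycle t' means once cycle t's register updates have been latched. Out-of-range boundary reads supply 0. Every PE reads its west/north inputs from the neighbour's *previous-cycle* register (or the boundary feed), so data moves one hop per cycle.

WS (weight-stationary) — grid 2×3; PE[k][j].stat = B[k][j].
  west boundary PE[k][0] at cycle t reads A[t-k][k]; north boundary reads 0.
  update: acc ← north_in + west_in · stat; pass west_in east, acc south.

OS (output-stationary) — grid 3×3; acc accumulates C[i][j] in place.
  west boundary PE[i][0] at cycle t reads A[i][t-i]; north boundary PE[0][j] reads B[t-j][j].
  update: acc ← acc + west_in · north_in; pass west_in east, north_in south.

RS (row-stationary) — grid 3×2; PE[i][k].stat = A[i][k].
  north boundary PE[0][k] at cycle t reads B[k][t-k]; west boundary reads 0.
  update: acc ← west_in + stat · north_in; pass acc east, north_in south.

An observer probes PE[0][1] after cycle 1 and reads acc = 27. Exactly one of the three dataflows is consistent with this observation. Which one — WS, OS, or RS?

— WS: 2×3; PE[0][1] trace:
  after 0 — PE[0][1] acc=0, pass-E 0, pass-S 0
  after 1 — PE[0][1] acc=20, pass-E 4, pass-S 20
— OS: 3×3; PE[0][1] trace:
  after 0 — PE[0][1] acc=0, pass-E 0, pass-S 0
  after 1 — PE[0][1] acc=20, pass-E 4, pass-S 5
— RS: 3×2; PE[0][1] trace:
  after 0 — PE[0][1] acc=0, pass-E 0, pass-S 0
  after 1 — PE[0][1] acc=27, pass-E 27, pass-S 1

dataflow = RS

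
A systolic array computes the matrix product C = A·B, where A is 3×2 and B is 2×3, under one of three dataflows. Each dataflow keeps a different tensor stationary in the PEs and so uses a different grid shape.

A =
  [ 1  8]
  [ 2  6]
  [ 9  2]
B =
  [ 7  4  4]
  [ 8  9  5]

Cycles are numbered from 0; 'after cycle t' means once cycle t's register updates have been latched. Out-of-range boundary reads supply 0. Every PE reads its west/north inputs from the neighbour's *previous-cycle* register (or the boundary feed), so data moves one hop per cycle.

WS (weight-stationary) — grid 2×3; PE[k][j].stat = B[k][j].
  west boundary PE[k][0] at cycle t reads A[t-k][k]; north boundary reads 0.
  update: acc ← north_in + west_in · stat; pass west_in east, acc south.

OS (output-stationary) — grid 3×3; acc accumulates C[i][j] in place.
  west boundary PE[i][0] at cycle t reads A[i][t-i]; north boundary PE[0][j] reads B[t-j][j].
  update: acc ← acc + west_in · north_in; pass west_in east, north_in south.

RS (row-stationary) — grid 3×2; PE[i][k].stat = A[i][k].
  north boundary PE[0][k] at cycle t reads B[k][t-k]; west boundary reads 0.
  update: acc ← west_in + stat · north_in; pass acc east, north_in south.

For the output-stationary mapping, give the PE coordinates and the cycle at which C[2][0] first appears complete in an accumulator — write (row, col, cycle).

(row, col, cycle) = (2, 0, 3)

Under OS, C[2][0] lands at PE[2][0]:
  c0 r2c0: 0 / 0 / 0
  c1 r2c0: 0 / 0 / 0
  c2 r2c0: 63 / 9 / 7
  c3 r2c0: 79 / 2 / 8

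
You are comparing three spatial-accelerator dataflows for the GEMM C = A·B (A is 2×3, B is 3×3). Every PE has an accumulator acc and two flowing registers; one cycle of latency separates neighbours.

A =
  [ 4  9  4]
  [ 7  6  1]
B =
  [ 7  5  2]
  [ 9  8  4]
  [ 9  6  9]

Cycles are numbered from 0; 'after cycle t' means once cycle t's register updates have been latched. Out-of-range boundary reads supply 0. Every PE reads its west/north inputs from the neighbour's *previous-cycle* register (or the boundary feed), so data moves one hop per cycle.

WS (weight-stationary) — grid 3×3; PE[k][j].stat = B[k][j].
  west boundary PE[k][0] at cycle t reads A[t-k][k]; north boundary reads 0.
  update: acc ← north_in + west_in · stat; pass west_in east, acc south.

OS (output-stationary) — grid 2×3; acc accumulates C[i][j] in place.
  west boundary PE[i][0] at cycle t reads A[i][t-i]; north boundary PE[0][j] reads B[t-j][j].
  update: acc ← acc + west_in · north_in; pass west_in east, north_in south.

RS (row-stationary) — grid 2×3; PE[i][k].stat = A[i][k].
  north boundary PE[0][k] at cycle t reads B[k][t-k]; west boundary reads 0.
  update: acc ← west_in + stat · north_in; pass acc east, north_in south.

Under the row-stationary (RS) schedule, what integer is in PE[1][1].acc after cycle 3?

PE[1][1].acc = 83

RS on a 2×3 grid — tracing PE[1][1] and its feeders:
  0: (0,1).acc=0  regs=<0,0>
  0: (1,0).acc=0  regs=<0,0>
  0: (1,1).acc=0  regs=<0,0>
  1: (0,1).acc=109  regs=<109,9>
  1: (1,0).acc=49  regs=<49,7>
  1: (1,1).acc=0  regs=<0,0>
  2: (0,1).acc=92  regs=<92,8>
  2: (1,0).acc=35  regs=<35,5>
  2: (1,1).acc=103  regs=<103,9>
  3: (0,1).acc=44  regs=<44,4>
  3: (1,0).acc=14  regs=<14,2>
  3: (1,1).acc=83  regs=<83,8>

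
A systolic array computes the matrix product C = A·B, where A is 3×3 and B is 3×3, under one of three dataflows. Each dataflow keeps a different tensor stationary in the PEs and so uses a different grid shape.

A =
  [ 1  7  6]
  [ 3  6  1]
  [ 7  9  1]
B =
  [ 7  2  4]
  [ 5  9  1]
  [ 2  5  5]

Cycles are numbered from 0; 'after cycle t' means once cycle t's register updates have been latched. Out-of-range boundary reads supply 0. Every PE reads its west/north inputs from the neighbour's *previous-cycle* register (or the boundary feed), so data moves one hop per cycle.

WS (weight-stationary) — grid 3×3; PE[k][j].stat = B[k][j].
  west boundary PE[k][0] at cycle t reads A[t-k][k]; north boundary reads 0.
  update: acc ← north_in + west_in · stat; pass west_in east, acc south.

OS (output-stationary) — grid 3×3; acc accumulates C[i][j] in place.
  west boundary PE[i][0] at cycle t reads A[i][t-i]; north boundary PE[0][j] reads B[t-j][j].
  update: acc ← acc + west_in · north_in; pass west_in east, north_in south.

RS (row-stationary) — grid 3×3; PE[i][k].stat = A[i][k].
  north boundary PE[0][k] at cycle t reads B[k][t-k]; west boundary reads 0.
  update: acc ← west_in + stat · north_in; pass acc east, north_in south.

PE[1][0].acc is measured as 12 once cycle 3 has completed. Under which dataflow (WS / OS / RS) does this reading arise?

WS [3×3] PE[1][0] across cycles:
  [0] (1,0) acc=0 (h:0 v:0)
  [1] (1,0) acc=42 (h:7 v:42)
  [2] (1,0) acc=51 (h:6 v:51)
  [3] (1,0) acc=94 (h:9 v:94)
OS [3×3] PE[1][0] across cycles:
  [0] (1,0) acc=0 (h:0 v:0)
  [1] (1,0) acc=21 (h:3 v:7)
  [2] (1,0) acc=51 (h:6 v:5)
  [3] (1,0) acc=53 (h:1 v:2)
RS [3×3] PE[1][0] across cycles:
  [0] (1,0) acc=0 (h:0 v:0)
  [1] (1,0) acc=21 (h:21 v:7)
  [2] (1,0) acc=6 (h:6 v:2)
  [3] (1,0) acc=12 (h:12 v:4)

dataflow = RS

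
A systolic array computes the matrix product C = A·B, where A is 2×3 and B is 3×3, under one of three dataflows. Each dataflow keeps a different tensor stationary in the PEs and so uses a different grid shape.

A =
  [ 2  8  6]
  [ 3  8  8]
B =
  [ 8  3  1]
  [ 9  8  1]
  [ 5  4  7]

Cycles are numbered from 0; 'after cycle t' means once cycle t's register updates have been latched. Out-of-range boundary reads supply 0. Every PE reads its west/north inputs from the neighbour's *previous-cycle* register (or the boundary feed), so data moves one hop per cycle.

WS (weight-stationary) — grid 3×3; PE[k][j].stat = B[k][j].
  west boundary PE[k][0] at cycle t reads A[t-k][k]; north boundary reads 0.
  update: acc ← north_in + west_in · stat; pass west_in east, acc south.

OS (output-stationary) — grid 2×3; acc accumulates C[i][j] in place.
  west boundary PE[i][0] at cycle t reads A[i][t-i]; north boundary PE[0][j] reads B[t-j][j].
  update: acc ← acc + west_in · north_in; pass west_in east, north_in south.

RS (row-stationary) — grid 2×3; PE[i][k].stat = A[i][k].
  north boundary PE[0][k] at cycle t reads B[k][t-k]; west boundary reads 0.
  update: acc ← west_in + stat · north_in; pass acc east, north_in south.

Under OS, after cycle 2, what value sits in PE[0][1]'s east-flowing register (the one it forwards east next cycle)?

register = 8

OS on a 2×3 grid — tracing PE[0][1] and its feeders:
  after 0 — PE[0][0] acc=16, pass-E 2, pass-S 8
  after 0 — PE[0][1] acc=0, pass-E 0, pass-S 0
  after 1 — PE[0][0] acc=88, pass-E 8, pass-S 9
  after 1 — PE[0][1] acc=6, pass-E 2, pass-S 3
  after 2 — PE[0][0] acc=118, pass-E 6, pass-S 5
  after 2 — PE[0][1] acc=70, pass-E 8, pass-S 8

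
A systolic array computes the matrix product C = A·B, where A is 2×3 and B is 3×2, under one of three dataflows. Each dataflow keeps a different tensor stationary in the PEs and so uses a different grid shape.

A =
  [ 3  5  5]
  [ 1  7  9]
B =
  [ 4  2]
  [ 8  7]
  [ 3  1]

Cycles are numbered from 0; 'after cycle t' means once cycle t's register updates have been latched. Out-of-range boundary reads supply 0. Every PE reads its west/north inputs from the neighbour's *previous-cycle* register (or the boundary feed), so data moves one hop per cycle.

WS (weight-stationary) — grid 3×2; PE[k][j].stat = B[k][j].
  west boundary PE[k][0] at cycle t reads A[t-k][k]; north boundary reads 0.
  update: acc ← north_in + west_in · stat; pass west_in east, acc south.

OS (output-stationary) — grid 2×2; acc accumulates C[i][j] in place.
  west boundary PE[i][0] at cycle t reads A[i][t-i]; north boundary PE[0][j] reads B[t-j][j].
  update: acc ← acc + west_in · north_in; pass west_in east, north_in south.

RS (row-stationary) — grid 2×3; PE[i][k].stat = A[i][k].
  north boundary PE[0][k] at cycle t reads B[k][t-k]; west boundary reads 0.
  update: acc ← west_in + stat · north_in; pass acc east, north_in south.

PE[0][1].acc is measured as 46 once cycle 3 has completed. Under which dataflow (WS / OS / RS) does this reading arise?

dataflow = OS

— WS: 3×2; PE[0][1] trace:
  @0  [0,1]  acc 0  |  →0  ↓0
  @1  [0,1]  acc 6  |  →3  ↓6
  @2  [0,1]  acc 2  |  →1  ↓2
  @3  [0,1]  acc 0  |  →0  ↓0
— OS: 2×2; PE[0][1] trace:
  @0  [0,1]  acc 0  |  →0  ↓0
  @1  [0,1]  acc 6  |  →3  ↓2
  @2  [0,1]  acc 41  |  →5  ↓7
  @3  [0,1]  acc 46  |  →5  ↓1
— RS: 2×3; PE[0][1] trace:
  @0  [0,1]  acc 0  |  →0  ↓0
  @1  [0,1]  acc 52  |  →52  ↓8
  @2  [0,1]  acc 41  |  →41  ↓7
  @3  [0,1]  acc 0  |  →0  ↓0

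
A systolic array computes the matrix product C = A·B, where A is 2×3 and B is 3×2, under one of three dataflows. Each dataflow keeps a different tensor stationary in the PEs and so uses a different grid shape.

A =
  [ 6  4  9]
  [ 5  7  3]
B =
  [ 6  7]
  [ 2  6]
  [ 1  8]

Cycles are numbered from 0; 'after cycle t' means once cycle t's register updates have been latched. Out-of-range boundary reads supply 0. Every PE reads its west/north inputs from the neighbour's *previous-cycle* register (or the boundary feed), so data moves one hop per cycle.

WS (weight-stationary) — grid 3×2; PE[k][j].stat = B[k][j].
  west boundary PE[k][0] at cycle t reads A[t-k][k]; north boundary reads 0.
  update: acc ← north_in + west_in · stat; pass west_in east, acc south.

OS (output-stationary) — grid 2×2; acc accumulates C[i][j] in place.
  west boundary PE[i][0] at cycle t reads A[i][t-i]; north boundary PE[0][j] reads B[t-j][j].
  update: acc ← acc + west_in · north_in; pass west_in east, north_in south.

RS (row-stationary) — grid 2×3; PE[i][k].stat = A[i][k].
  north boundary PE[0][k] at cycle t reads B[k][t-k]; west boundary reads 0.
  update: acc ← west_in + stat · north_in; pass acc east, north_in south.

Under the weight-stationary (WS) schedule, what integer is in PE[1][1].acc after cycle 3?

WS on a 3×2 grid — tracing PE[1][1] and its feeders:
  t=0 PE[0][1]: acc=0 h=0 v=0
  t=0 PE[1][0]: acc=0 h=0 v=0
  t=0 PE[1][1]: acc=0 h=0 v=0
  t=1 PE[0][1]: acc=42 h=6 v=42
  t=1 PE[1][0]: acc=44 h=4 v=44
  t=1 PE[1][1]: acc=0 h=0 v=0
  t=2 PE[0][1]: acc=35 h=5 v=35
  t=2 PE[1][0]: acc=44 h=7 v=44
  t=2 PE[1][1]: acc=66 h=4 v=66
  t=3 PE[0][1]: acc=0 h=0 v=0
  t=3 PE[1][0]: acc=0 h=0 v=0
  t=3 PE[1][1]: acc=77 h=7 v=77

PE[1][1].acc = 77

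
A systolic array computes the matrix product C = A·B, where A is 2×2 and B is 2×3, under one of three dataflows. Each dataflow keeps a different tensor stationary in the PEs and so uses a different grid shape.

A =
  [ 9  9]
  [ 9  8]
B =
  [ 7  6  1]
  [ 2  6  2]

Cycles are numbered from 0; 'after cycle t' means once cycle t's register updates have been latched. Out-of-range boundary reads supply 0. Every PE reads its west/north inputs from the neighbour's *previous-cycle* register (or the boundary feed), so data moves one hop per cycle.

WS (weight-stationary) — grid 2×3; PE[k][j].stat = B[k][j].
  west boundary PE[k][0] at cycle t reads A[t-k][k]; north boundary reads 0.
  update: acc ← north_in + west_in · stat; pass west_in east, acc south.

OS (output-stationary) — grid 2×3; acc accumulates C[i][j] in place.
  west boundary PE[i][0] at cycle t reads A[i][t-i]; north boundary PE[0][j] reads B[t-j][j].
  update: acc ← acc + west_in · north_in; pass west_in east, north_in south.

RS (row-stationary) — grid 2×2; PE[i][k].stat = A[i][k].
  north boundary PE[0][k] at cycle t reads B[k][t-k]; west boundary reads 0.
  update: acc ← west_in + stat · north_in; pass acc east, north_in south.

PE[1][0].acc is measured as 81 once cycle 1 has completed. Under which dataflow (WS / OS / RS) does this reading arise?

WS [2×3] PE[1][0] across cycles:
  t=0 PE[1][0]: acc=0 h=0 v=0
  t=1 PE[1][0]: acc=81 h=9 v=81
OS [2×3] PE[1][0] across cycles:
  t=0 PE[1][0]: acc=0 h=0 v=0
  t=1 PE[1][0]: acc=63 h=9 v=7
RS [2×2] PE[1][0] across cycles:
  t=0 PE[1][0]: acc=0 h=0 v=0
  t=1 PE[1][0]: acc=63 h=63 v=7

dataflow = WS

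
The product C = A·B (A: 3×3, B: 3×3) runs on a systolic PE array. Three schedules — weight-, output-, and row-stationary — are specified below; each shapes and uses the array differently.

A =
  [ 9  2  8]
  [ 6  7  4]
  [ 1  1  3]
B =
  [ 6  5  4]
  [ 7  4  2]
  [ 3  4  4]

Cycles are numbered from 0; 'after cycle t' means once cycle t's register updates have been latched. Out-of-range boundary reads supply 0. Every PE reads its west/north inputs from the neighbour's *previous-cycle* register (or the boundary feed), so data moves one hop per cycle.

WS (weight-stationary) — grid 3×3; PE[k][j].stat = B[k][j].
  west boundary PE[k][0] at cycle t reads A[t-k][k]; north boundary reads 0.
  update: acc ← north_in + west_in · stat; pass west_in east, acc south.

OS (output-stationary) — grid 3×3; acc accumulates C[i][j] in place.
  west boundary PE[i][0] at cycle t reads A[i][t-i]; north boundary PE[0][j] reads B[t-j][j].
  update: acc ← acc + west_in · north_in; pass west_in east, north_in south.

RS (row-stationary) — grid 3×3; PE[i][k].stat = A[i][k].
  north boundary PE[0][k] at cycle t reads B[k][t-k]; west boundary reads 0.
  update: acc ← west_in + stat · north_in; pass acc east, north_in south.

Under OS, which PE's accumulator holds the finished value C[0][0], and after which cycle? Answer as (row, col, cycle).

(row, col, cycle) = (0, 0, 2)

OS: C[0][0] accumulates in PE[0][0]:
  step 0 · PE0,0: acc=54; fwd→9 fwd↓6
  step 1 · PE0,0: acc=68; fwd→2 fwd↓7
  step 2 · PE0,0: acc=92; fwd→8 fwd↓3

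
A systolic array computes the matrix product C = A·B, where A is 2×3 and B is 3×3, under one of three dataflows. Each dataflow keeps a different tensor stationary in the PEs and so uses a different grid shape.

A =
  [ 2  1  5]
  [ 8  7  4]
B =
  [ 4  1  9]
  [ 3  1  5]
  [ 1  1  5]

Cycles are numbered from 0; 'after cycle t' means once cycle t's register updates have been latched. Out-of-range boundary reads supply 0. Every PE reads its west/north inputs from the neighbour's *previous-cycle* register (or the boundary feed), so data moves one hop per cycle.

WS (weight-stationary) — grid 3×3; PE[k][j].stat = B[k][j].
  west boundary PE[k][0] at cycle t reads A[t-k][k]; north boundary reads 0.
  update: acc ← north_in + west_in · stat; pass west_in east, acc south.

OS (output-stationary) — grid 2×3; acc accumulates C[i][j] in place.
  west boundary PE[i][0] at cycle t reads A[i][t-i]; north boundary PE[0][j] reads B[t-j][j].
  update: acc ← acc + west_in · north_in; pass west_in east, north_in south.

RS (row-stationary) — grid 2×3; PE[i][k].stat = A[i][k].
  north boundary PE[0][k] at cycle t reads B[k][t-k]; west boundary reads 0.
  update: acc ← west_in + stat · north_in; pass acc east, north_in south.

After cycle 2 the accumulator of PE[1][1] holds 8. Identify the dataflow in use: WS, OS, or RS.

Under WS (3×3), PE[1][1]:
  t=0 PE[1][1]: acc=0 h=0 v=0
  t=1 PE[1][1]: acc=0 h=0 v=0
  t=2 PE[1][1]: acc=3 h=1 v=3
Under OS (2×3), PE[1][1]:
  t=0 PE[1][1]: acc=0 h=0 v=0
  t=1 PE[1][1]: acc=0 h=0 v=0
  t=2 PE[1][1]: acc=8 h=8 v=1
Under RS (2×3), PE[1][1]:
  t=0 PE[1][1]: acc=0 h=0 v=0
  t=1 PE[1][1]: acc=0 h=0 v=0
  t=2 PE[1][1]: acc=53 h=53 v=3

dataflow = OS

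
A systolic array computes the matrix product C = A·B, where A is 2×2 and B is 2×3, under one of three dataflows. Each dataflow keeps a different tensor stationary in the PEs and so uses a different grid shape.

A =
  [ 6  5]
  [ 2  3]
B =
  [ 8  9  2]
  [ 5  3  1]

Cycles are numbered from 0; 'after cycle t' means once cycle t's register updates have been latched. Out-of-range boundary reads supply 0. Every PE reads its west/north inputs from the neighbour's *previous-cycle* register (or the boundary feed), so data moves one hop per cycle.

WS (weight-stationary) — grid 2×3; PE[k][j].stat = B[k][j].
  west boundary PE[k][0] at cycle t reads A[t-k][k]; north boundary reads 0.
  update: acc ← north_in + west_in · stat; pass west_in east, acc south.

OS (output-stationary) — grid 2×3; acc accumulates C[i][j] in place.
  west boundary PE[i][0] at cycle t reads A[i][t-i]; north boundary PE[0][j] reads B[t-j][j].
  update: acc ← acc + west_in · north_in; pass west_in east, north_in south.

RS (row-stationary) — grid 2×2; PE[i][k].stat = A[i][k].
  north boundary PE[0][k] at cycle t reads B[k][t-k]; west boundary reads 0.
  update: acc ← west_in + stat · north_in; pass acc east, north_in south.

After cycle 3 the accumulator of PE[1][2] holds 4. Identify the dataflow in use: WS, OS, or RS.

dataflow = OS

WS [2×3] PE[1][2] across cycles:
  cycle 0: PE[1][2] → acc 0, east 0, south 0
  cycle 1: PE[1][2] → acc 0, east 0, south 0
  cycle 2: PE[1][2] → acc 0, east 0, south 0
  cycle 3: PE[1][2] → acc 17, east 5, south 17
OS [2×3] PE[1][2] across cycles:
  cycle 0: PE[1][2] → acc 0, east 0, south 0
  cycle 1: PE[1][2] → acc 0, east 0, south 0
  cycle 2: PE[1][2] → acc 0, east 0, south 0
  cycle 3: PE[1][2] → acc 4, east 2, south 2
— RS: 2×2 array has no PE[1][2].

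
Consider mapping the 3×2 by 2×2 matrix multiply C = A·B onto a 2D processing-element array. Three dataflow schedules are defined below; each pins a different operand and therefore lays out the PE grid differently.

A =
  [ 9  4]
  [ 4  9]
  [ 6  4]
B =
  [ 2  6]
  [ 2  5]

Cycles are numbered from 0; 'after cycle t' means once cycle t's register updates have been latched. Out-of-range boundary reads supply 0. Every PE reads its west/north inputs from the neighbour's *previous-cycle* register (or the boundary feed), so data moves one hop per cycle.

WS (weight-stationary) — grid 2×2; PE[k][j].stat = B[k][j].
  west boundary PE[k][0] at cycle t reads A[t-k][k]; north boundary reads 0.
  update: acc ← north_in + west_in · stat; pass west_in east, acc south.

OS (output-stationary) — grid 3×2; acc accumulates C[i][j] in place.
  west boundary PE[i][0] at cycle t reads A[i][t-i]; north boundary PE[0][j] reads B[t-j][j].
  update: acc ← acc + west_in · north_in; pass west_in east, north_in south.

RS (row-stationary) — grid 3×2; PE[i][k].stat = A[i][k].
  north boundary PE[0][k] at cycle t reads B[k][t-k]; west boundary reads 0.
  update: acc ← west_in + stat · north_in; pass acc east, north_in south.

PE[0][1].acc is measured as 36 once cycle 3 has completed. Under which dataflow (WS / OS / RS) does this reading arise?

WS (2×2 grid), PE[0][1]:
  cycle 0: PE[0][1] → acc 0, east 0, south 0
  cycle 1: PE[0][1] → acc 54, east 9, south 54
  cycle 2: PE[0][1] → acc 24, east 4, south 24
  cycle 3: PE[0][1] → acc 36, east 6, south 36
OS (3×2 grid), PE[0][1]:
  cycle 0: PE[0][1] → acc 0, east 0, south 0
  cycle 1: PE[0][1] → acc 54, east 9, south 6
  cycle 2: PE[0][1] → acc 74, east 4, south 5
  cycle 3: PE[0][1] → acc 74, east 0, south 0
RS (3×2 grid), PE[0][1]:
  cycle 0: PE[0][1] → acc 0, east 0, south 0
  cycle 1: PE[0][1] → acc 26, east 26, south 2
  cycle 2: PE[0][1] → acc 74, east 74, south 5
  cycle 3: PE[0][1] → acc 0, east 0, south 0

dataflow = WS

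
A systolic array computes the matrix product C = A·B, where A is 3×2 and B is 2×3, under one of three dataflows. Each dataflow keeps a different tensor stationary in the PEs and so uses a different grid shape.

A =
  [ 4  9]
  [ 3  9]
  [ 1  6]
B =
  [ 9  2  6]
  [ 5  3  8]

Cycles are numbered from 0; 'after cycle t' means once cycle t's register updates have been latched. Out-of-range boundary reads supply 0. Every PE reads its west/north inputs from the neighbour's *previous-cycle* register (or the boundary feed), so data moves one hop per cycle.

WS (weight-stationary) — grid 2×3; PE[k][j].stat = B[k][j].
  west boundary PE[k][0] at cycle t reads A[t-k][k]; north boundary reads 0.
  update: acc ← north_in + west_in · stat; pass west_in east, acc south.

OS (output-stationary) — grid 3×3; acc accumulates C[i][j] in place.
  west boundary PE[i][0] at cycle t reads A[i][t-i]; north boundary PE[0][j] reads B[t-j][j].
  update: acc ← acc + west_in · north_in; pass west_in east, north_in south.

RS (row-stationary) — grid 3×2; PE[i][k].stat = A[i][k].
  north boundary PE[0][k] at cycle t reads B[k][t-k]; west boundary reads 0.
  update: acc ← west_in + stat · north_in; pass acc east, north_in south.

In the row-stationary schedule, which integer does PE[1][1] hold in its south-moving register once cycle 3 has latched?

RS 3×2: PE[1][1] cycle-by-cycle (with neighbour feeds):
  after 0 — PE[0][1] acc=0, pass-E 0, pass-S 0
  after 0 — PE[1][0] acc=0, pass-E 0, pass-S 0
  after 0 — PE[1][1] acc=0, pass-E 0, pass-S 0
  after 1 — PE[0][1] acc=81, pass-E 81, pass-S 5
  after 1 — PE[1][0] acc=27, pass-E 27, pass-S 9
  after 1 — PE[1][1] acc=0, pass-E 0, pass-S 0
  after 2 — PE[0][1] acc=35, pass-E 35, pass-S 3
  after 2 — PE[1][0] acc=6, pass-E 6, pass-S 2
  after 2 — PE[1][1] acc=72, pass-E 72, pass-S 5
  after 3 — PE[0][1] acc=96, pass-E 96, pass-S 8
  after 3 — PE[1][0] acc=18, pass-E 18, pass-S 6
  after 3 — PE[1][1] acc=33, pass-E 33, pass-S 3

register = 3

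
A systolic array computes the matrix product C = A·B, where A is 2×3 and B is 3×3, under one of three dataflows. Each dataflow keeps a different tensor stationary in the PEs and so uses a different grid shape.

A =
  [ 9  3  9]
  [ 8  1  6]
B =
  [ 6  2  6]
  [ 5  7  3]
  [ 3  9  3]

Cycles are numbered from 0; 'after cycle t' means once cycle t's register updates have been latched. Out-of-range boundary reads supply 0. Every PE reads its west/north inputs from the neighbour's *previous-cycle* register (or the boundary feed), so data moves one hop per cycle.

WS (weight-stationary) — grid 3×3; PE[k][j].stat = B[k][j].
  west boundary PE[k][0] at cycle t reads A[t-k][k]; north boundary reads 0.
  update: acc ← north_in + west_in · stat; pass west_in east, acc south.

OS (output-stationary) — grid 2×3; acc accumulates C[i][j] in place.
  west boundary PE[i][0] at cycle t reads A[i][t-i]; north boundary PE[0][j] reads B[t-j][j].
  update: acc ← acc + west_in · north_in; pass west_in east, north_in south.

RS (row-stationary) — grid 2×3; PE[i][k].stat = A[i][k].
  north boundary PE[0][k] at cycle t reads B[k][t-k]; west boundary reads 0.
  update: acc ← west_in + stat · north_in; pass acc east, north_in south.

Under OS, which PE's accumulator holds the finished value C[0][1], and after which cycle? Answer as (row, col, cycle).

(row, col, cycle) = (0, 1, 3)

OS — PE[0][1] is where C[0][1] collects:
  0: (0,1).acc=0  regs=<0,0>
  1: (0,1).acc=18  regs=<9,2>
  2: (0,1).acc=39  regs=<3,7>
  3: (0,1).acc=120  regs=<9,9>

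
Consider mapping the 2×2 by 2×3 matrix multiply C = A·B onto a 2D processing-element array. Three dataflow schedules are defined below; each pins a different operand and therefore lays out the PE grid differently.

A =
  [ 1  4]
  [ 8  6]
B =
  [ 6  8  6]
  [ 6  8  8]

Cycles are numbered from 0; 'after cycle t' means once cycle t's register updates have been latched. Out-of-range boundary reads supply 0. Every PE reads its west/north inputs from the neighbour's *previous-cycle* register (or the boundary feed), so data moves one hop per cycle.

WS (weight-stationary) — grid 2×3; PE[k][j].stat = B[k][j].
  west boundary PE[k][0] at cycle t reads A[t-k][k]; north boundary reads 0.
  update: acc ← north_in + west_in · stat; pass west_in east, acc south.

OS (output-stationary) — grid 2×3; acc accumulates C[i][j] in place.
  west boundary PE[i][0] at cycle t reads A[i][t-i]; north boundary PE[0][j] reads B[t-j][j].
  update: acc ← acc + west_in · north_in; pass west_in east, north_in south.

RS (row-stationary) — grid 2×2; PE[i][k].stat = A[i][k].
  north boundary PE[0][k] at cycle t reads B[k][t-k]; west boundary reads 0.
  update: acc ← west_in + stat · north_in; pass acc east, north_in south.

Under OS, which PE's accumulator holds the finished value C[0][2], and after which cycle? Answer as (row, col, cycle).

OS — PE[0][2] is where C[0][2] collects:
  @0  [0,2]  acc 0  |  →0  ↓0
  @1  [0,2]  acc 0  |  →0  ↓0
  @2  [0,2]  acc 6  |  →1  ↓6
  @3  [0,2]  acc 38  |  →4  ↓8

(row, col, cycle) = (0, 2, 3)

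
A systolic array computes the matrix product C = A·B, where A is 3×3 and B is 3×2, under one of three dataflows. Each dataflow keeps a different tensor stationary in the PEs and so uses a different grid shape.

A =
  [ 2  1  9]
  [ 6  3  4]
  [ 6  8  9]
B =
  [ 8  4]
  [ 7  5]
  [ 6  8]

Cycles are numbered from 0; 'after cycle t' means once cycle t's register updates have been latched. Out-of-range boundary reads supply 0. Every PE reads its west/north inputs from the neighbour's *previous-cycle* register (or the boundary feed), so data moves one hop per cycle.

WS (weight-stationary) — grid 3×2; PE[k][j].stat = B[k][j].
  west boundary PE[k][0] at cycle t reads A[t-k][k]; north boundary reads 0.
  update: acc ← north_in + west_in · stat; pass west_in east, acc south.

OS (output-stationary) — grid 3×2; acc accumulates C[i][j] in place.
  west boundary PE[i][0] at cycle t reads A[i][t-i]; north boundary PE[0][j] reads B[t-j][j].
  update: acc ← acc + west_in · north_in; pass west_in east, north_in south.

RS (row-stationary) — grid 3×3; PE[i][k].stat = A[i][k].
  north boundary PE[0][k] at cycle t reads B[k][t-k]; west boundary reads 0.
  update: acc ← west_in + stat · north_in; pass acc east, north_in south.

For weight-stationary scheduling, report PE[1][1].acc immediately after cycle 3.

WS 3×2: PE[1][1] cycle-by-cycle (with neighbour feeds):
  c0 r0c1: 0 / 0 / 0
  c0 r1c0: 0 / 0 / 0
  c0 r1c1: 0 / 0 / 0
  c1 r0c1: 8 / 2 / 8
  c1 r1c0: 23 / 1 / 23
  c1 r1c1: 0 / 0 / 0
  c2 r0c1: 24 / 6 / 24
  c2 r1c0: 69 / 3 / 69
  c2 r1c1: 13 / 1 / 13
  c3 r0c1: 24 / 6 / 24
  c3 r1c0: 104 / 8 / 104
  c3 r1c1: 39 / 3 / 39

PE[1][1].acc = 39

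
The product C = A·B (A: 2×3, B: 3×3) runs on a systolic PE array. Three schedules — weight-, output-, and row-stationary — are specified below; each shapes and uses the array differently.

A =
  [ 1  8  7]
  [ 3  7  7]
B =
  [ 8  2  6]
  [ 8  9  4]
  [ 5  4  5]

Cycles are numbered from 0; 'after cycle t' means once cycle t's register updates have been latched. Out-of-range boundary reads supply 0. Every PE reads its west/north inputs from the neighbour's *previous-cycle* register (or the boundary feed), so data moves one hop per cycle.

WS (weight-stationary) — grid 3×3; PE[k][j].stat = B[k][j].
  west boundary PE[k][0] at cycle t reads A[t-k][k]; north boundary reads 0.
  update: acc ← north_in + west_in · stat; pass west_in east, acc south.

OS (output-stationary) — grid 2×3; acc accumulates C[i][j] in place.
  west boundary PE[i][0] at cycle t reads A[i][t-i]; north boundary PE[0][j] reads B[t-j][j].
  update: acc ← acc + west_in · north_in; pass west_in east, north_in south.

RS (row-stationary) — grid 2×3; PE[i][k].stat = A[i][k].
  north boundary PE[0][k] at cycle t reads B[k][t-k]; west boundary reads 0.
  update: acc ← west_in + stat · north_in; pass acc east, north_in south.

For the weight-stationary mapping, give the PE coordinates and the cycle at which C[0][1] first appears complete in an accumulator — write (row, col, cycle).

Under WS, C[0][1] lands at PE[2][1]:
  [0] (2,1) acc=0 (h:0 v:0)
  [1] (2,1) acc=0 (h:0 v:0)
  [2] (2,1) acc=0 (h:0 v:0)
  [3] (2,1) acc=102 (h:7 v:102)

(row, col, cycle) = (2, 1, 3)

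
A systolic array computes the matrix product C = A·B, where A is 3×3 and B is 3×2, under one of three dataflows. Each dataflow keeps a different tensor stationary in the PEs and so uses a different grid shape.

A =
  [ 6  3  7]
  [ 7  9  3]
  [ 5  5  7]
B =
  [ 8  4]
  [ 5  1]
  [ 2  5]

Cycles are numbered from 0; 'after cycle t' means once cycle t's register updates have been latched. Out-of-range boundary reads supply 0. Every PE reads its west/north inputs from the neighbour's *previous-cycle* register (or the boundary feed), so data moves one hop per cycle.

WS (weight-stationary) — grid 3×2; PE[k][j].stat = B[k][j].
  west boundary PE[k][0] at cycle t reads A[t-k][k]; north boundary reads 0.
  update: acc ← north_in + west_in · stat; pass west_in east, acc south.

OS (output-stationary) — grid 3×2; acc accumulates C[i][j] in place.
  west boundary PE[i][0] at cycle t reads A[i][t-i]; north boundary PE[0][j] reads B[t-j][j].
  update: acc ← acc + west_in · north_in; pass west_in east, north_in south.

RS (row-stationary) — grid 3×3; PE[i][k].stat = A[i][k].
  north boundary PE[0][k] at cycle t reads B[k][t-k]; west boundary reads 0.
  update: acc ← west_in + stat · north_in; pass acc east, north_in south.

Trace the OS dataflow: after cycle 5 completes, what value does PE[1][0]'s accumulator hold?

PE[1][0].acc = 107

OS on a 3×2 grid — tracing PE[1][0] and its feeders:
  after 0 — PE[0][0] acc=48, pass-E 6, pass-S 8
  after 0 — PE[1][0] acc=0, pass-E 0, pass-S 0
  after 1 — PE[0][0] acc=63, pass-E 3, pass-S 5
  after 1 — PE[1][0] acc=56, pass-E 7, pass-S 8
  after 2 — PE[0][0] acc=77, pass-E 7, pass-S 2
  after 2 — PE[1][0] acc=101, pass-E 9, pass-S 5
  after 3 — PE[0][0] acc=77, pass-E 0, pass-S 0
  after 3 — PE[1][0] acc=107, pass-E 3, pass-S 2
  after 4 — PE[0][0] acc=77, pass-E 0, pass-S 0
  after 4 — PE[1][0] acc=107, pass-E 0, pass-S 0
  after 5 — PE[0][0] acc=77, pass-E 0, pass-S 0
  after 5 — PE[1][0] acc=107, pass-E 0, pass-S 0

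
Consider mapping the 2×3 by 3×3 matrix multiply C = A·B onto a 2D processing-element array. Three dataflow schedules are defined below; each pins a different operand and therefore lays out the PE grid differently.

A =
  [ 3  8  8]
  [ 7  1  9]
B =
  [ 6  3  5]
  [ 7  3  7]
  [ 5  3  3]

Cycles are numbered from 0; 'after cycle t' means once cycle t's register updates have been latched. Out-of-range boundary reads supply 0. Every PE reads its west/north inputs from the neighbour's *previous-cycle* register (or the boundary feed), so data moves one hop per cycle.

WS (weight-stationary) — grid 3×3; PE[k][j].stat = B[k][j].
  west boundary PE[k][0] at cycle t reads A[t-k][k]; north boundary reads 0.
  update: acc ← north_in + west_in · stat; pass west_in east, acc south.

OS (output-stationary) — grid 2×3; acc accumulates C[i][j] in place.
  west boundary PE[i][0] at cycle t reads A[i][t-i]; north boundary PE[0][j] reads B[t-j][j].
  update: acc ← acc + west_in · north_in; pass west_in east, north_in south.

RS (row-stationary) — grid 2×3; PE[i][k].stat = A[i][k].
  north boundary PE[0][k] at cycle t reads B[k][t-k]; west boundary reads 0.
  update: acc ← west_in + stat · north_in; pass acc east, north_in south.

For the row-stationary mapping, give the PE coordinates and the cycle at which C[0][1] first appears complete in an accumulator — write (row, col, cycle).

Under RS, C[0][1] lands at PE[0][2]:
  after 0 — PE[0][2] acc=0, pass-E 0, pass-S 0
  after 1 — PE[0][2] acc=0, pass-E 0, pass-S 0
  after 2 — PE[0][2] acc=114, pass-E 114, pass-S 5
  after 3 — PE[0][2] acc=57, pass-E 57, pass-S 3

(row, col, cycle) = (0, 2, 3)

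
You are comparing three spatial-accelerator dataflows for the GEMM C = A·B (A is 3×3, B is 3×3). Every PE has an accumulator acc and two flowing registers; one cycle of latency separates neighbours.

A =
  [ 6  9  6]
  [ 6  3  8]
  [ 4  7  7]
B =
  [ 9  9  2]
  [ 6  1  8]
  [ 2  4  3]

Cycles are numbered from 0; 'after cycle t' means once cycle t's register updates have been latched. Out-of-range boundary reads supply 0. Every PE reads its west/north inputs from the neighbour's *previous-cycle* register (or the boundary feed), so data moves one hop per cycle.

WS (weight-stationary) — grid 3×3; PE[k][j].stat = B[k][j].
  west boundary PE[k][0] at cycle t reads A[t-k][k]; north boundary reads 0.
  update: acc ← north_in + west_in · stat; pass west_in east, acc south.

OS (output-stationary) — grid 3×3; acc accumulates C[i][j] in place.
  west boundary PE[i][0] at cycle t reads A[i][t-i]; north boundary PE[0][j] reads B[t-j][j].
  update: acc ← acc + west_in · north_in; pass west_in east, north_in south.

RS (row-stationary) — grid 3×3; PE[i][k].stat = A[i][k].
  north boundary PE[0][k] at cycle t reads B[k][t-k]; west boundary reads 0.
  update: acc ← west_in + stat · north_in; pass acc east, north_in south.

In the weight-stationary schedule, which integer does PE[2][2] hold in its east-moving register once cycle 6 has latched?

register = 7

WS 3×3: PE[2][2] cycle-by-cycle (with neighbour feeds):
  c0 r1c2: 0 / 0 / 0
  c0 r2c1: 0 / 0 / 0
  c0 r2c2: 0 / 0 / 0
  c1 r1c2: 0 / 0 / 0
  c1 r2c1: 0 / 0 / 0
  c1 r2c2: 0 / 0 / 0
  c2 r1c2: 0 / 0 / 0
  c2 r2c1: 0 / 0 / 0
  c2 r2c2: 0 / 0 / 0
  c3 r1c2: 84 / 9 / 84
  c3 r2c1: 87 / 6 / 87
  c3 r2c2: 0 / 0 / 0
  c4 r1c2: 36 / 3 / 36
  c4 r2c1: 89 / 8 / 89
  c4 r2c2: 102 / 6 / 102
  c5 r1c2: 64 / 7 / 64
  c5 r2c1: 71 / 7 / 71
  c5 r2c2: 60 / 8 / 60
  c6 r1c2: 0 / 0 / 0
  c6 r2c1: 0 / 0 / 0
  c6 r2c2: 85 / 7 / 85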